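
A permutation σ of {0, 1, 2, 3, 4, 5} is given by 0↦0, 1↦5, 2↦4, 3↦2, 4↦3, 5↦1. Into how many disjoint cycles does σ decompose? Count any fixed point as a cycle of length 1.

3

Cycle decomposition: (0) (1 5) (2 4 3).
3 cycles.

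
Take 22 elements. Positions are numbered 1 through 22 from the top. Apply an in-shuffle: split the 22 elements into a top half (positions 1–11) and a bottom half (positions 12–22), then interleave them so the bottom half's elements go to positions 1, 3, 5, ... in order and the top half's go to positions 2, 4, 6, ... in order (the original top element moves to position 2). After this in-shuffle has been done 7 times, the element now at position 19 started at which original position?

5

Work backwards from position 19, undoing one in-shuffle at a time:
19 ← 21 ← 22 ← 11 ← 17 ← 20 ← 10 ← 5
So the element now at position 19 started at position 5.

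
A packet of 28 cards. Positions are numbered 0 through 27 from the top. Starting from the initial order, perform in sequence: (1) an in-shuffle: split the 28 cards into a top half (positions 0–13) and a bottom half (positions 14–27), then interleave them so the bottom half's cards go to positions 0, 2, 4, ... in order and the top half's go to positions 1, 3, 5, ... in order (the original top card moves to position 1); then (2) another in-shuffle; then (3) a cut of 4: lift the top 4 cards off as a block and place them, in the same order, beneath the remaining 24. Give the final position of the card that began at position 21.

Track the card from position 21 forward through each operation:
  after op 1 (in-shuffle): 21 → 14
  after op 2 (in-shuffle): 14 → 0
  after op 3 (cut 4): 0 → 24

24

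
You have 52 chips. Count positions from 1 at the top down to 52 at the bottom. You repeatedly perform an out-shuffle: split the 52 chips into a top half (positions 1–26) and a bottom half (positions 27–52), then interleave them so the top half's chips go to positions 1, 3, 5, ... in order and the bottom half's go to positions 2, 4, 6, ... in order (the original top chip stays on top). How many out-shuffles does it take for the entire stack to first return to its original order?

The out-shuffle permutes the 52 positions with cycle lengths [1, 1, 2, 8, 8, 8, 8, 8, 8].
Every chip is home exactly when every cycle has completed a whole number of laps, i.e. after lcm(1, 2, 8) = 8 out-shuffles.

8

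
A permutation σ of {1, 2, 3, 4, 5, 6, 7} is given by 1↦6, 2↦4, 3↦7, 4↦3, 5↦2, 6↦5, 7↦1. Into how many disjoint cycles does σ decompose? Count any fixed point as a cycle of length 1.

Cycle decomposition: (1 6 5 2 4 3 7).
1 cycle.

1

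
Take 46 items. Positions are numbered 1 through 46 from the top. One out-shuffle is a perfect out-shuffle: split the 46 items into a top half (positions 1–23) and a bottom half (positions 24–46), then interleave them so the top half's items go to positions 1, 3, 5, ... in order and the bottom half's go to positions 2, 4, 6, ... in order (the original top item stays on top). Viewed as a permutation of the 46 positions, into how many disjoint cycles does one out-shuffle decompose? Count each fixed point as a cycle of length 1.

9

Trace each unvisited position around until it returns:
(1) (2 3 5 9 17 33 ... len 12) (4 7 13 25) (6 11 21 41 36 26) (8 15 29 12 23 45 ... len 12) (10 19 37 28) (16 31) (22 43 40 34) ... plus 1 more
9 cycles in total.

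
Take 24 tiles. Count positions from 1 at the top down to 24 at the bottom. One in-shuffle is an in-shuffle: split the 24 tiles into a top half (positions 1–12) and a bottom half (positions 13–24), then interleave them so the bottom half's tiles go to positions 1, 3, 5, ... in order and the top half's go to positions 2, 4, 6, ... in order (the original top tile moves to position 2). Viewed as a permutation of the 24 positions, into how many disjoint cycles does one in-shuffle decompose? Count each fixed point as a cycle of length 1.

2

Trace each unvisited position around until it returns:
(1 2 4 8 16 7 ... len 20) (5 10 20 15)
2 cycles in total.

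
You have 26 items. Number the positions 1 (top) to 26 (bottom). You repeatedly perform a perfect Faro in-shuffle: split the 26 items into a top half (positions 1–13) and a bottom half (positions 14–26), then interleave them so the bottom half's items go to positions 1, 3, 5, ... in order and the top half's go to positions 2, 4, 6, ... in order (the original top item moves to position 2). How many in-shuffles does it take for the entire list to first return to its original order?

18

The in-shuffle permutes the 26 positions with cycle lengths [2, 6, 18].
Every item is home exactly when every cycle has completed a whole number of laps, i.e. after lcm(2, 6, 18) = 18 in-shuffles.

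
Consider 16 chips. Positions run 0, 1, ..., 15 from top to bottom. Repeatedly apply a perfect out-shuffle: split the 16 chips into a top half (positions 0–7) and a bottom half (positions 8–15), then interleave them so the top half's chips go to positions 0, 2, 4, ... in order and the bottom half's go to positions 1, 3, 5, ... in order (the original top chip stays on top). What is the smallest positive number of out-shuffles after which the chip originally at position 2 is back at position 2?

Follow position 2 under repeated out-shuffles:
2 → 4 → 8 → 1 → 2
It first returns after 4 out-shuffles.

4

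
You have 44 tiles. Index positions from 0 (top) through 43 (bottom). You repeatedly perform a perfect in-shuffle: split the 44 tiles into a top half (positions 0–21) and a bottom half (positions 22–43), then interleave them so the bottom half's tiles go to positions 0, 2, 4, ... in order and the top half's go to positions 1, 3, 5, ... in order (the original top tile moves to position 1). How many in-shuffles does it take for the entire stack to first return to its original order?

The in-shuffle permutes the 44 positions with cycle lengths [2, 4, 4, 4, 6, 12, 12].
Every tile is home exactly when every cycle has completed a whole number of laps, i.e. after lcm(2, 4, 6, 12) = 12 in-shuffles.

12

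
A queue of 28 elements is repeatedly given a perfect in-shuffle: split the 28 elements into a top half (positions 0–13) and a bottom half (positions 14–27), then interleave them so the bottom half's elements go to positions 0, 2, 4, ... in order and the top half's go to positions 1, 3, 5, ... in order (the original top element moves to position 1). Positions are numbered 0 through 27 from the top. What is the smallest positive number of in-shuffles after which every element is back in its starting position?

The in-shuffle permutes the 28 positions with cycle lengths [28].
Every element is home exactly when every cycle has completed a whole number of laps, i.e. after lcm(28) = 28 in-shuffles.

28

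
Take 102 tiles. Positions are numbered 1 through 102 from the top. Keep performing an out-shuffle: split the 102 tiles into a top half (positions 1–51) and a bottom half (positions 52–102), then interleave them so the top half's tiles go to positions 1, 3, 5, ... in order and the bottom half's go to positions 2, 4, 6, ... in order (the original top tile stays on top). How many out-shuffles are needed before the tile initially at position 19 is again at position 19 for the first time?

Follow position 19 under repeated out-shuffles:
19 → 37 → 73 → 44 → 87 → 72 → 42 → 83 → ... → 19 (length 100)
It first returns after 100 out-shuffles.

100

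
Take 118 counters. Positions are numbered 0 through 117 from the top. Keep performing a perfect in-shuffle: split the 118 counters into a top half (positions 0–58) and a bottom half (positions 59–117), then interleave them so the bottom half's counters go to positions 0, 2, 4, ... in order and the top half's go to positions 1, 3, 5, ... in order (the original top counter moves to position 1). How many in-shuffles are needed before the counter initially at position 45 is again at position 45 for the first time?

Follow position 45 under repeated in-shuffles:
45 → 91 → 64 → 10 → 21 → 43 → 87 → 56 → ... → 45 (length 24)
It first returns after 24 in-shuffles.

24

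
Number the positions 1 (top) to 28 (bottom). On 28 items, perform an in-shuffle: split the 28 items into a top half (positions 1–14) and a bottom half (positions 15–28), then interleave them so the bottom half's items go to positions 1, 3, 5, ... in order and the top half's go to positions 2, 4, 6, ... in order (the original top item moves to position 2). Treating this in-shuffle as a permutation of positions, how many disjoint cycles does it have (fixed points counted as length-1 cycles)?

1

Trace each unvisited position around until it returns:
(1 2 4 8 16 3 ... len 28)
1 cycle in total.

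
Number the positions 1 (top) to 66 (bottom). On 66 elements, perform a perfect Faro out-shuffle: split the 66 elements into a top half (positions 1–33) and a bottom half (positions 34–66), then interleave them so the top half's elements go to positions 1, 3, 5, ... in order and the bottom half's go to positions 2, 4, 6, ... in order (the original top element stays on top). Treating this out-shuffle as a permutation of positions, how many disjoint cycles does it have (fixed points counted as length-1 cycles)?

Trace each unvisited position around until it returns:
(1) (2 3 5 9 17 33 ... len 12) (4 7 13 25 49 32 ... len 12) (6 11 21 41 16 31 ... len 12) (8 15 29 57 48 30 ... len 12) (12 23 45 24 47 28 ... len 12) (14 27 53 40) (66)
8 cycles in total.

8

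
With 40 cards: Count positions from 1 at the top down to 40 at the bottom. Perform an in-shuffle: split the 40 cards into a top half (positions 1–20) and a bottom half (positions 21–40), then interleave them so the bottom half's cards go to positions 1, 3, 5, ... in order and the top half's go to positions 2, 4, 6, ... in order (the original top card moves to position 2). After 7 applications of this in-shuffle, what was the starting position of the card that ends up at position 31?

39

Work backwards from position 31, undoing one in-shuffle at a time:
31 ← 36 ← 18 ← 9 ← 25 ← 33 ← 37 ← 39
So the card now at position 31 started at position 39.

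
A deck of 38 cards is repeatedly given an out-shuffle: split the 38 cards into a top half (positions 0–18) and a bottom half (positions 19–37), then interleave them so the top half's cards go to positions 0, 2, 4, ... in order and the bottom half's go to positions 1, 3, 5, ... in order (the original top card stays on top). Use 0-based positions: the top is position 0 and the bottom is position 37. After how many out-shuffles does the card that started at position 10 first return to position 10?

Follow position 10 under repeated out-shuffles:
10 → 20 → 3 → 6 → 12 → 24 → 11 → 22 → ... → 10 (length 36)
It first returns after 36 out-shuffles.

36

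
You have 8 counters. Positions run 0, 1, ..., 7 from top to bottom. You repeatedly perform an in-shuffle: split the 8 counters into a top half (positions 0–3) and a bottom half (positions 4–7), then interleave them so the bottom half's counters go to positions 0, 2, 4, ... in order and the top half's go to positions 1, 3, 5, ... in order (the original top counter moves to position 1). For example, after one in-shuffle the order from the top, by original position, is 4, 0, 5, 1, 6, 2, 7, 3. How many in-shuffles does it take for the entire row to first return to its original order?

The in-shuffle permutes the 8 positions with cycle lengths [2, 6].
Every counter is home exactly when every cycle has completed a whole number of laps, i.e. after lcm(2, 6) = 6 in-shuffles.

6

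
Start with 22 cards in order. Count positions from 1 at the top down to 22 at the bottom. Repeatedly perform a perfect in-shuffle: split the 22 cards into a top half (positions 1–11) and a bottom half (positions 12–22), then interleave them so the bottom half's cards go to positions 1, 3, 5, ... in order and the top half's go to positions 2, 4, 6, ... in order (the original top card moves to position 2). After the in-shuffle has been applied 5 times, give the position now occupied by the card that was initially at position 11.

7

Track the card's position through each in-shuffle:
11 → 22 → 21 → 19 → 15 → 7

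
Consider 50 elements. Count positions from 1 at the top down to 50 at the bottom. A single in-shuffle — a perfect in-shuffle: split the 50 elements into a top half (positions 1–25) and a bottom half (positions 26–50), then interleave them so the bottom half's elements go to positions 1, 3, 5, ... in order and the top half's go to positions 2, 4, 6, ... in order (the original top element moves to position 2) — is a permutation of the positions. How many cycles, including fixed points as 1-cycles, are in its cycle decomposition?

Trace each unvisited position around until it returns:
(1 2 4 8 16 32 13 26) (3 6 12 24 48 45 39 27) (5 10 20 40 29 7 14 28) (9 18 36 21 42 33 15 30) (11 22 44 37 23 46 41 31) (17 34) (19 38 25 50 49 47 43 35)
7 cycles in total.

7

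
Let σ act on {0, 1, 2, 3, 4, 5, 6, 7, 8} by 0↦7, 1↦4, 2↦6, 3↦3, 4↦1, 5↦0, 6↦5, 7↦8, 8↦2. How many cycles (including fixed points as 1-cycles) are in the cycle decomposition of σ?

Cycle decomposition: (0 7 8 2 6 5) (1 4) (3).
3 cycles.

3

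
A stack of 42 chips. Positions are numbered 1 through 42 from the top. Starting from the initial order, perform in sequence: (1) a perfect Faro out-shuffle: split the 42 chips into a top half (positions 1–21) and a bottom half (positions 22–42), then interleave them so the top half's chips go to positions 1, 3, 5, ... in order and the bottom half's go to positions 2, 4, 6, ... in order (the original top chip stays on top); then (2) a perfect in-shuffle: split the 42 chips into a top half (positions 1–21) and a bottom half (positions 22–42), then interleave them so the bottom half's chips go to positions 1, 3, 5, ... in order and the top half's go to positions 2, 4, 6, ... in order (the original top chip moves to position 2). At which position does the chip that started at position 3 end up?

10

Track the chip from position 3 forward through each operation:
  after op 1 (out-shuffle): 3 → 5
  after op 2 (in-shuffle): 5 → 10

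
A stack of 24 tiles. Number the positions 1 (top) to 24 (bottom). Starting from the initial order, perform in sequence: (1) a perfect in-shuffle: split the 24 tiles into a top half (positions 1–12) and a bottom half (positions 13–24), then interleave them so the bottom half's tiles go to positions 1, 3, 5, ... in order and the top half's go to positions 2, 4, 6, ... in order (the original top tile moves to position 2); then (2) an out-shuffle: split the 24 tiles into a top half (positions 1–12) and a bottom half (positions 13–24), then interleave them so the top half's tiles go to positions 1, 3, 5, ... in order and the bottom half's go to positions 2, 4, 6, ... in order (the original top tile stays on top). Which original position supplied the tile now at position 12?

Undo the operations in reverse order, starting from position 12:
  undo op 2 (out-shuffle, from bottom half): 12 ← 18
  undo op 1 (in-shuffle, from top half): 18 ← 9
So the tile at position 12 came from original position 9.

9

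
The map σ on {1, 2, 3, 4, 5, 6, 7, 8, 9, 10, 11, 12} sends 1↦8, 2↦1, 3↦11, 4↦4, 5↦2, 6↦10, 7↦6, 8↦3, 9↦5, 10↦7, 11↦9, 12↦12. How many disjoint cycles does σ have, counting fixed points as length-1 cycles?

Cycle decomposition: (1 8 3 11 9 5 2) (4) (6 10 7) (12).
4 cycles.

4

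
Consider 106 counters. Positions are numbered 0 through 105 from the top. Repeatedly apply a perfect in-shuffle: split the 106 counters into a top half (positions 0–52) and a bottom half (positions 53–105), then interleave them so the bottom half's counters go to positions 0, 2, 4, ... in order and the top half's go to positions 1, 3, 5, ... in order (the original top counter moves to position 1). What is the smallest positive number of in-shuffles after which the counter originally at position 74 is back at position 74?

Follow position 74 under repeated in-shuffles:
74 → 42 → 85 → 64 → 22 → 45 → 91 → 76 → ... → 74 (length 106)
It first returns after 106 in-shuffles.

106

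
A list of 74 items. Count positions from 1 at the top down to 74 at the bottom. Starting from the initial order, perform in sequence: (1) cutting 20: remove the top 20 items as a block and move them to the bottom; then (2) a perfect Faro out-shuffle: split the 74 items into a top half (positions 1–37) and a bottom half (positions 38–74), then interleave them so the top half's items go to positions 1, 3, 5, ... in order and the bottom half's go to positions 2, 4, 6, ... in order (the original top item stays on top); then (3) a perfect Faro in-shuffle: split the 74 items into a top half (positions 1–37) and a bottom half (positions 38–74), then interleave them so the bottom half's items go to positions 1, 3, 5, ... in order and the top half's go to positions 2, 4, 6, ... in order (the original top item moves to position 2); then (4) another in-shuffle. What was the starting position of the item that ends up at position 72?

66

Undo the operations in reverse order, starting from position 72:
  undo op 4 (in-shuffle, from top half): 72 ← 36
  undo op 3 (in-shuffle, from top half): 36 ← 18
  undo op 2 (out-shuffle, from bottom half): 18 ← 46
  undo op 1 (cut 20): 46 ← 66
So the item at position 72 came from original position 66.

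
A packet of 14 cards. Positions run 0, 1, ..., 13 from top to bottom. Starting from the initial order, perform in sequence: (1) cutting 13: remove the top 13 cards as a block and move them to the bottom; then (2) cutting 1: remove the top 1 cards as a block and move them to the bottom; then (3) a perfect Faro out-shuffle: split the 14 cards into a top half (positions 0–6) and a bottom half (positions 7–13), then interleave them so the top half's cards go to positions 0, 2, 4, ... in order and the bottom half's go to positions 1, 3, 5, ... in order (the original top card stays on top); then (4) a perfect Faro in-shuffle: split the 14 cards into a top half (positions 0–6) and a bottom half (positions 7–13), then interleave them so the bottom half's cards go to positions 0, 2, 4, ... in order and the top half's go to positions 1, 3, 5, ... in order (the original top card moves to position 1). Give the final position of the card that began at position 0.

Track the card from position 0 forward through each operation:
  after op 1 (cut 13): 0 → 1
  after op 2 (cut 1): 1 → 0
  after op 3 (out-shuffle): 0 → 0
  after op 4 (in-shuffle): 0 → 1

1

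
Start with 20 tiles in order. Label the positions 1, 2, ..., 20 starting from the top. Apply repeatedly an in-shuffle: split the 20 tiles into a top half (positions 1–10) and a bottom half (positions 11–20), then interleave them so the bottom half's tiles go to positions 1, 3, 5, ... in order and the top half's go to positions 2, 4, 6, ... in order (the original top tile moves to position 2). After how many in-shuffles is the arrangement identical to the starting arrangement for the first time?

6

The in-shuffle permutes the 20 positions with cycle lengths [2, 3, 3, 6, 6].
Every tile is home exactly when every cycle has completed a whole number of laps, i.e. after lcm(2, 3, 6) = 6 in-shuffles.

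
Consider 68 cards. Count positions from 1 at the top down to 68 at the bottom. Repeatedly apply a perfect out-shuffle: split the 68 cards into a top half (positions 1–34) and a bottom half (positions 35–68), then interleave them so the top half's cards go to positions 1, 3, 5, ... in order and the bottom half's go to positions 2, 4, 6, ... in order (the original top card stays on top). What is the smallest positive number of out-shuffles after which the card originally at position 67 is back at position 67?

66

Follow position 67 under repeated out-shuffles:
67 → 66 → 64 → 60 → 52 → 36 → 4 → 7 → ... → 67 (length 66)
It first returns after 66 out-shuffles.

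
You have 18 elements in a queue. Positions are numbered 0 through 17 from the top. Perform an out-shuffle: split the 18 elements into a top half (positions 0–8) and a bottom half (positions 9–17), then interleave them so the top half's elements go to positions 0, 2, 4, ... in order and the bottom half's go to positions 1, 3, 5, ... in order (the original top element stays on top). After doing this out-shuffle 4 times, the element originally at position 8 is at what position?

Track the element's position through each out-shuffle:
8 → 16 → 15 → 13 → 9

9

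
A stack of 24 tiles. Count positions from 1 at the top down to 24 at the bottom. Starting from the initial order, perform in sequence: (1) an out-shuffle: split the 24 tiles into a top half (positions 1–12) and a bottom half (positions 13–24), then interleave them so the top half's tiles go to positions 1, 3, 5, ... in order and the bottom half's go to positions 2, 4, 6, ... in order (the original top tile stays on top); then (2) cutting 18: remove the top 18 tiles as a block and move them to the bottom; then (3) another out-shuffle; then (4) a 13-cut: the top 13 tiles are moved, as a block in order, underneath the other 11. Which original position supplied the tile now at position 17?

Undo the operations in reverse order, starting from position 17:
  undo op 4 (cut 13): 17 ← 6
  undo op 3 (out-shuffle, from bottom half): 6 ← 15
  undo op 2 (cut 18): 15 ← 9
  undo op 1 (out-shuffle, from top half): 9 ← 5
So the tile at position 17 came from original position 5.

5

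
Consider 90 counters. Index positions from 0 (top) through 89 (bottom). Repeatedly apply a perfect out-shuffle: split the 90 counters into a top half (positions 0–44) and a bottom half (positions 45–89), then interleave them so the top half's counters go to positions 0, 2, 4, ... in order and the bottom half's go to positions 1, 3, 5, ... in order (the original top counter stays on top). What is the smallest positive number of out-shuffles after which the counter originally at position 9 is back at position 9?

11

Follow position 9 under repeated out-shuffles:
9 → 18 → 36 → 72 → 55 → 21 → 42 → 84 → 79 → 69 → 49 → 9
It first returns after 11 out-shuffles.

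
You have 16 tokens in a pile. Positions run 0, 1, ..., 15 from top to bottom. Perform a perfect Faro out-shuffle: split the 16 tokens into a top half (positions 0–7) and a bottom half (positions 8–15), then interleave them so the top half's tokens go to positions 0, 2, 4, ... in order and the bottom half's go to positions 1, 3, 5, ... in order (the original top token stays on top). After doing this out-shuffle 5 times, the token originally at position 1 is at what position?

2

Track the token's position through each out-shuffle:
1 → 2 → 4 → 8 → 1 → 2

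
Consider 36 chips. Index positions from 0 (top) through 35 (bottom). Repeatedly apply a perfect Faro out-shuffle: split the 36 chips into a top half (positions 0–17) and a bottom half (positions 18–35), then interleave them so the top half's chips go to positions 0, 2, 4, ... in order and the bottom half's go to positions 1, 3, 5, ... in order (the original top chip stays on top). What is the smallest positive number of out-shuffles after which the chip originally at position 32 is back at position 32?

Follow position 32 under repeated out-shuffles:
32 → 29 → 23 → 11 → 22 → 9 → 18 → 1 → 2 → 4 → 8 → 16 → 32
It first returns after 12 out-shuffles.

12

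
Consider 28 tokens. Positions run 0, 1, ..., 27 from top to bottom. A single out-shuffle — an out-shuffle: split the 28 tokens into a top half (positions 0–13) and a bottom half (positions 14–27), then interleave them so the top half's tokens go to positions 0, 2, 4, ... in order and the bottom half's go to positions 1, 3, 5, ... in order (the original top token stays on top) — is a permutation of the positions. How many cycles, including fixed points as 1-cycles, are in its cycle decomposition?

Trace each unvisited position around until it returns:
(0) (1 2 4 8 16 5 ... len 18) (3 6 12 24 21 15) (9 18) (27)
5 cycles in total.

5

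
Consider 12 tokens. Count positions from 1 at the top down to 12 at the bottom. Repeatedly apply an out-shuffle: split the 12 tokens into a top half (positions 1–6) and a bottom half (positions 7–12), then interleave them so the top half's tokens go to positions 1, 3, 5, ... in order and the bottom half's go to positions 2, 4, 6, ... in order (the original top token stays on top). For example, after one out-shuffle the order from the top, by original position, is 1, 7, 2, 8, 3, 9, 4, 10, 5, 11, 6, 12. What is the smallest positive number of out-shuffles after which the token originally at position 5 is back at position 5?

Follow position 5 under repeated out-shuffles:
5 → 9 → 6 → 11 → 10 → 8 → 4 → 7 → 2 → 3 → 5
It first returns after 10 out-shuffles.

10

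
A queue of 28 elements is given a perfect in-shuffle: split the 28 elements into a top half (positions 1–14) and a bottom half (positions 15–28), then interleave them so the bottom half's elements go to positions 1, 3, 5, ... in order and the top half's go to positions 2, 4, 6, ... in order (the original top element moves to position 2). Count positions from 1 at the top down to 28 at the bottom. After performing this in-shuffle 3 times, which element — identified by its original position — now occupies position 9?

12

Work backwards from position 9, undoing one in-shuffle at a time:
9 ← 19 ← 24 ← 12
So the element now at position 9 started at position 12.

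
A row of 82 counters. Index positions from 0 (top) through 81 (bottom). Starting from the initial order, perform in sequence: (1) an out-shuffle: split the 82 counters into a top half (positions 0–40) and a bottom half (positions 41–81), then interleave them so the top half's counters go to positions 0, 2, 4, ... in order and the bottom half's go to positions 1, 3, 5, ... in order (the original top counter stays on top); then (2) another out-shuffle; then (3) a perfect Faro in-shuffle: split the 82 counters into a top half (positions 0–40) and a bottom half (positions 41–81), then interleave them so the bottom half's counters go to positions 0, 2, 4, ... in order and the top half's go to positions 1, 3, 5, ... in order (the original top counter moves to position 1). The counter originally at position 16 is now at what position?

Track the counter from position 16 forward through each operation:
  after op 1 (out-shuffle): 16 → 32
  after op 2 (out-shuffle): 32 → 64
  after op 3 (in-shuffle): 64 → 46

46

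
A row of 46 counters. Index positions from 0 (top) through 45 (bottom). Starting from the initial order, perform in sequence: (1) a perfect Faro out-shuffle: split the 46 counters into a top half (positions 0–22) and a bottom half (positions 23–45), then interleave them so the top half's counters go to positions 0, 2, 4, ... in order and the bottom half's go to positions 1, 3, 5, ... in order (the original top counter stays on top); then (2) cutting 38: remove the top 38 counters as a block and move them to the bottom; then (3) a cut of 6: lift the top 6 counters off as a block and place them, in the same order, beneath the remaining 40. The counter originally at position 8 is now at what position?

Track the counter from position 8 forward through each operation:
  after op 1 (out-shuffle): 8 → 16
  after op 2 (cut 38): 16 → 24
  after op 3 (cut 6): 24 → 18

18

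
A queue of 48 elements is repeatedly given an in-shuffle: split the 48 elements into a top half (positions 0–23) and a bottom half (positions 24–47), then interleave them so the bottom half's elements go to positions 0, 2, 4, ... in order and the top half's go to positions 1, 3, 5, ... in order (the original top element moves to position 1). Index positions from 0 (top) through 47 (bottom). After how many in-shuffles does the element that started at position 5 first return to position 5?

Follow position 5 under repeated in-shuffles:
5 → 11 → 23 → 47 → 46 → 44 → 40 → 32 → ... → 5 (length 21)
It first returns after 21 in-shuffles.

21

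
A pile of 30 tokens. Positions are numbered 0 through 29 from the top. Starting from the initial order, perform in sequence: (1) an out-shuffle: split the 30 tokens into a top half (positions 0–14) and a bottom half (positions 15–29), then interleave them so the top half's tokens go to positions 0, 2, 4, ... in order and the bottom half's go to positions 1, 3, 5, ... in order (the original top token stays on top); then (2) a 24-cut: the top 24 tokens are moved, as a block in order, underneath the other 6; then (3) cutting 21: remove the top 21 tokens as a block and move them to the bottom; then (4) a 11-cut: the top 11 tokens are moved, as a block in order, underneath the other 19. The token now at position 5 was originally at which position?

Undo the operations in reverse order, starting from position 5:
  undo op 4 (cut 11): 5 ← 16
  undo op 3 (cut 21): 16 ← 7
  undo op 2 (cut 24): 7 ← 1
  undo op 1 (out-shuffle, from bottom half): 1 ← 15
So the token at position 5 came from original position 15.

15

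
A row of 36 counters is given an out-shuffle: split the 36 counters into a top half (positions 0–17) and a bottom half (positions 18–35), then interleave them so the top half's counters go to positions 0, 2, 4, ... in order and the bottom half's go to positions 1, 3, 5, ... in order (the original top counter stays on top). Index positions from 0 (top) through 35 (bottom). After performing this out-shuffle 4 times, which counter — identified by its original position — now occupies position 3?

Work backwards from position 3, undoing one out-shuffle at a time:
3 ← 19 ← 27 ← 31 ← 33
So the counter now at position 3 started at position 33.

33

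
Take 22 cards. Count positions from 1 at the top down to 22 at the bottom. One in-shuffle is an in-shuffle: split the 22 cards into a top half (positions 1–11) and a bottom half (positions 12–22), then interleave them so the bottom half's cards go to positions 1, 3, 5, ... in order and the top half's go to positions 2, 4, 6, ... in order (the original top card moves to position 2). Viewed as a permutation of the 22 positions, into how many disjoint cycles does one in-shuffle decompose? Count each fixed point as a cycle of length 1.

Trace each unvisited position around until it returns:
(1 2 4 8 16 9 ... len 11) (5 10 20 17 11 22 ... len 11)
2 cycles in total.

2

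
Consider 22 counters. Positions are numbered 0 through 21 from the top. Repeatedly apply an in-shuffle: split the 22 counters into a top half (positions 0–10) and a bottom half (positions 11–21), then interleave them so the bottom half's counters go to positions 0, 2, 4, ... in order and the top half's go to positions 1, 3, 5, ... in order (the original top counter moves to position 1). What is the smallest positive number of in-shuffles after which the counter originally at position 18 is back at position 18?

Follow position 18 under repeated in-shuffles:
18 → 14 → 6 → 13 → 4 → 9 → 19 → 16 → 10 → 21 → 20 → 18
It first returns after 11 in-shuffles.

11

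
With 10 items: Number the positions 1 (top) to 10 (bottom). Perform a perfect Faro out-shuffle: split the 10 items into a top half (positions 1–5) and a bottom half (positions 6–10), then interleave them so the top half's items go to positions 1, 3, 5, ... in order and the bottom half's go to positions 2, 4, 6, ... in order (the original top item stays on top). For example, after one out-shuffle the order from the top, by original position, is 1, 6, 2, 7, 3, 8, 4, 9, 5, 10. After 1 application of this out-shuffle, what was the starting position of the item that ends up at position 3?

Work backwards from position 3, undoing one out-shuffle at a time:
3 ← 2
So the item now at position 3 started at position 2.

2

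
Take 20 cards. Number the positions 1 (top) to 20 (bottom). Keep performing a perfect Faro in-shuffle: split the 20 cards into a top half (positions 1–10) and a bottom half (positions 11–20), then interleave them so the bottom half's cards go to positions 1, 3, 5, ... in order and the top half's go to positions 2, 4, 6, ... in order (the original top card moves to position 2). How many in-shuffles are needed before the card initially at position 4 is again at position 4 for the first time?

6

Follow position 4 under repeated in-shuffles:
4 → 8 → 16 → 11 → 1 → 2 → 4
It first returns after 6 in-shuffles.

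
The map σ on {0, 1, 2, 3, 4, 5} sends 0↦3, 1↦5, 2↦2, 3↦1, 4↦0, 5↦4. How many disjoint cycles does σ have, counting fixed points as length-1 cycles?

2

Cycle decomposition: (0 3 1 5 4) (2).
2 cycles.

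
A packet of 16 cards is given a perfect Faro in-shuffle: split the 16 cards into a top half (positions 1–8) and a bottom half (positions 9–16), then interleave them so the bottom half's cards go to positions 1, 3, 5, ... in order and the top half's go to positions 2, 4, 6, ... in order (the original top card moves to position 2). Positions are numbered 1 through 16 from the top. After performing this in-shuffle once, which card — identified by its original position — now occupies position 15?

16

Work backwards from position 15, undoing one in-shuffle at a time:
15 ← 16
So the card now at position 15 started at position 16.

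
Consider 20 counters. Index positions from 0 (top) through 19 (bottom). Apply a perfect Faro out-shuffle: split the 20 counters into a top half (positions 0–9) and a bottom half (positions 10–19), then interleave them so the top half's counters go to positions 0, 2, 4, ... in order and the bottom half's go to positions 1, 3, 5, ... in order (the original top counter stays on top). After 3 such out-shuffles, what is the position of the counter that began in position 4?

Track the counter's position through each out-shuffle:
4 → 8 → 16 → 13

13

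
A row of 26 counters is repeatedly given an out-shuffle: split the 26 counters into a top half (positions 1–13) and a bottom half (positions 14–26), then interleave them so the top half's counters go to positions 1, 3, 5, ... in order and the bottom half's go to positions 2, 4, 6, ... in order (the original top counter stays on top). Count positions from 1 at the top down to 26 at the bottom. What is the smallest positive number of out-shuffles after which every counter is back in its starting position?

20

The out-shuffle permutes the 26 positions with cycle lengths [1, 1, 4, 20].
Every counter is home exactly when every cycle has completed a whole number of laps, i.e. after lcm(1, 4, 20) = 20 out-shuffles.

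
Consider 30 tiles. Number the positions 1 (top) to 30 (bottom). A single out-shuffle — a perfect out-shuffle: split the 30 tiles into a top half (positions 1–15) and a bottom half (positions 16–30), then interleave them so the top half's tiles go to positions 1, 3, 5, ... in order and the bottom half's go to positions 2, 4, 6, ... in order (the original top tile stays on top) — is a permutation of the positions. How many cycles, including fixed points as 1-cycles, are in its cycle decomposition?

Trace each unvisited position around until it returns:
(1) (2 3 5 9 17 4 ... len 28) (30)
3 cycles in total.

3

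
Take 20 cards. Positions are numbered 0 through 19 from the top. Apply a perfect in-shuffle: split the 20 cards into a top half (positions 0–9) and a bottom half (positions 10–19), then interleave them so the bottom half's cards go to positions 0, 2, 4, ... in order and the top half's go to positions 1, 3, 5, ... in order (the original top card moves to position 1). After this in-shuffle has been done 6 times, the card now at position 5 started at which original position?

Work backwards from position 5, undoing one in-shuffle at a time:
5 ← 2 ← 11 ← 5 ← 2 ← 11 ← 5
So the card now at position 5 started at position 5.

5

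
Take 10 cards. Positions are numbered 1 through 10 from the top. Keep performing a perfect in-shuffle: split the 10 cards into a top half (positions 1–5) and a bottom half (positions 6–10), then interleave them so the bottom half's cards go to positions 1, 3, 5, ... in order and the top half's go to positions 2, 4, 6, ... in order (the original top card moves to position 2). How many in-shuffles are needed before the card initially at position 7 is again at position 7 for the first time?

10

Follow position 7 under repeated in-shuffles:
7 → 3 → 6 → 1 → 2 → 4 → 8 → 5 → 10 → 9 → 7
It first returns after 10 in-shuffles.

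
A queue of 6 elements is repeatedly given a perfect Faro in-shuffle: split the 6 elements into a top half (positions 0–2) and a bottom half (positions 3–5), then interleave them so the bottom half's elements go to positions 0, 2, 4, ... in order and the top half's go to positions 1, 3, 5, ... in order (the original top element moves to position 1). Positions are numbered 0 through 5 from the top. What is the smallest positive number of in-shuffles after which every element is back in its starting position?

The in-shuffle permutes the 6 positions with cycle lengths [3, 3].
Every element is home exactly when every cycle has completed a whole number of laps, i.e. after lcm(3) = 3 in-shuffles.

3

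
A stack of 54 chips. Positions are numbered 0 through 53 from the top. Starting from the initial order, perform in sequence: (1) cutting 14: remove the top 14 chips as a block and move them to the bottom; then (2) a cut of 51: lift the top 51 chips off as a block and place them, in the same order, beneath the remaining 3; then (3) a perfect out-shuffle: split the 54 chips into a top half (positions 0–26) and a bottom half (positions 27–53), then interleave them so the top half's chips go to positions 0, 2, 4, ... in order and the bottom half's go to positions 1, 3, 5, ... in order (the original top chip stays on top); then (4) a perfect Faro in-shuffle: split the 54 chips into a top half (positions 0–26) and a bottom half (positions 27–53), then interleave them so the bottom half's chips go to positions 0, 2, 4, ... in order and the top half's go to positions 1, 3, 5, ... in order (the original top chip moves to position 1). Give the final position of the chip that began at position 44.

Track the chip from position 44 forward through each operation:
  after op 1 (cut 14): 44 → 30
  after op 2 (cut 51): 30 → 33
  after op 3 (out-shuffle): 33 → 13
  after op 4 (in-shuffle): 13 → 27

27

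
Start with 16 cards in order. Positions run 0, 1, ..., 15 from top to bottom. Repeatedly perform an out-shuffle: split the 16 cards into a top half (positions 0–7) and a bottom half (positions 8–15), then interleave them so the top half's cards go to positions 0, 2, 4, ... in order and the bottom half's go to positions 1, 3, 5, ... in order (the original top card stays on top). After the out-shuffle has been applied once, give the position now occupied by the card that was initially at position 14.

13

Track the card's position through each out-shuffle:
14 → 13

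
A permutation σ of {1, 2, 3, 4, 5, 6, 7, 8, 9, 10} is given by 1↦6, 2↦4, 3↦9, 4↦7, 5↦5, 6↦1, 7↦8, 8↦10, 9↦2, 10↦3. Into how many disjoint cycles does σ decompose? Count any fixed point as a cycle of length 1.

3

Cycle decomposition: (1 6) (2 4 7 8 10 3 9) (5).
3 cycles.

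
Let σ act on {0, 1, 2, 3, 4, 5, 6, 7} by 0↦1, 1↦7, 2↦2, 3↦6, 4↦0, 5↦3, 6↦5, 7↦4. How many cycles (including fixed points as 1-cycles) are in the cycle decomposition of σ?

3

Cycle decomposition: (0 1 7 4) (2) (3 6 5).
3 cycles.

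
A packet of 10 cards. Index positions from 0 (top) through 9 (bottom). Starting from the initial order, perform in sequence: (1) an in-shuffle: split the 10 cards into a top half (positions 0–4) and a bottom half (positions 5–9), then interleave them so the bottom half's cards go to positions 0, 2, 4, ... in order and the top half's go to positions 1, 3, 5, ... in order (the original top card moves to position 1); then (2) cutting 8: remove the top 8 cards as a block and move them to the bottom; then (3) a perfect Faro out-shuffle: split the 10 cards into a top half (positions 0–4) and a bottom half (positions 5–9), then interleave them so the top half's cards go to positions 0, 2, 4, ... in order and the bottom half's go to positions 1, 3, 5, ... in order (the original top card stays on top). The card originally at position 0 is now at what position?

6

Track the card from position 0 forward through each operation:
  after op 1 (in-shuffle): 0 → 1
  after op 2 (cut 8): 1 → 3
  after op 3 (out-shuffle): 3 → 6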